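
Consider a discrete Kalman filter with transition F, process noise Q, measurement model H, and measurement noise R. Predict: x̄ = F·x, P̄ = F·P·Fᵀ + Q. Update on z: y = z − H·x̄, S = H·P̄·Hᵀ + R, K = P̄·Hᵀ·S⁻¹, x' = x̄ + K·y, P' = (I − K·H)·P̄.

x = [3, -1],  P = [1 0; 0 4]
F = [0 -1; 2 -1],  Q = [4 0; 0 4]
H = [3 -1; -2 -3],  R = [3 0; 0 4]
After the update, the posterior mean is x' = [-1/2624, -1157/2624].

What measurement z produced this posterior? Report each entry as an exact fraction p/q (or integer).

x̄ = F·x = [1, 7]
P̄ = F·P·Fᵀ + Q = [8 4; 4 12]
S = H·P̄·Hᵀ + R = [63 -40; -40 192]
K = P̄·Hᵀ·S⁻¹ = [85/328 -241/2624; -55/328 -693/2624]
x' − x̄ = [-2625/2624, -19525/2624] = K·y
y = (KᵀK)⁻¹·Kᵀ·(x' − x̄) = [5, 25]
z = y + H·x̄ = [5, 25] + [-4, -23] = [1, 2]

z = [1, 2]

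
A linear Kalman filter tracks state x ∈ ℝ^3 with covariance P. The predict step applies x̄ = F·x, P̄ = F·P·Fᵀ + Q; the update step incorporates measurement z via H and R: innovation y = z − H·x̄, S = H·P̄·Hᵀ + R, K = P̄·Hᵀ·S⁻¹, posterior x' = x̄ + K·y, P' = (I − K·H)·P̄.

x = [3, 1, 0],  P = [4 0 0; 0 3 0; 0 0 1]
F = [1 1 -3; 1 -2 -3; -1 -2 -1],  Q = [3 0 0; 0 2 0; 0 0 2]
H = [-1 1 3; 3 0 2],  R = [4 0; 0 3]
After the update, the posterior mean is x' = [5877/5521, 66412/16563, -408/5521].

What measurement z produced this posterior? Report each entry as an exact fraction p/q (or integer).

z = [3, 3]

x̄ = F·x = [4, 1, -5]
P̄ = F·P·Fᵀ + Q = [19 7 -7; 7 27 11; -7 11 19]
S = H·P̄·Hᵀ + R = [315 51; 51 166]
K = P̄·Hᵀ·S⁻¹ = [-2557/16563 1692/5521; 6605/49689 3614/16563; 1287/5521 170/5521]
x' − x̄ = [-16207/5521, 49849/16563, 27197/5521] = K·y
y = (KᵀK)⁻¹·Kᵀ·(x' − x̄) = [21, 1]
z = y + H·x̄ = [21, 1] + [-18, 2] = [3, 3]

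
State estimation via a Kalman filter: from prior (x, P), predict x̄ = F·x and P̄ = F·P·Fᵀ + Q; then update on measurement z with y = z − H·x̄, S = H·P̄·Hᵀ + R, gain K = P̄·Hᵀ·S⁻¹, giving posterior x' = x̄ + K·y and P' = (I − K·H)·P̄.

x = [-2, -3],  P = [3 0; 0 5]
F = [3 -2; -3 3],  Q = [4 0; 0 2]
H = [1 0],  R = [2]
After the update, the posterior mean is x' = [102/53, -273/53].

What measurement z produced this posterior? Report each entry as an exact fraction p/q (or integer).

x̄ = F·x = [0, -3]
P̄ = F·P·Fᵀ + Q = [51 -57; -57 74]
S = H·P̄·Hᵀ + R = [53]
K = P̄·Hᵀ·S⁻¹ = [51/53; -57/53]
x' − x̄ = [102/53, -114/53] = K·y
y = (KᵀK)⁻¹·Kᵀ·(x' − x̄) = [2]
z = y + H·x̄ = [2] + [0] = [2]

z = [2]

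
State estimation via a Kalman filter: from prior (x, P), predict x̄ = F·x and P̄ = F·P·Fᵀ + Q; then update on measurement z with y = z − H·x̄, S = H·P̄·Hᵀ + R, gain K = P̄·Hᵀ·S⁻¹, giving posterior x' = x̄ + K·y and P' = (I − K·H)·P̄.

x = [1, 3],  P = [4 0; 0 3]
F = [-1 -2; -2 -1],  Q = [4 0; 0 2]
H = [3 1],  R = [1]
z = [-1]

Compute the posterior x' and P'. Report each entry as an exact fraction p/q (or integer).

x̄ = F·x = [-7, -5]
P̄ = F·P·Fᵀ + Q = [20 14; 14 21]
y = z − H·x̄ = [25]
S = H·P̄·Hᵀ + R = [286]
K = P̄·Hᵀ·S⁻¹ = [37/143; 63/286]
x' = x̄ + K·y = [-76/143, 145/286]
P' = (I − K·H)·P̄ = [122/143 -329/143; -329/143 2037/286]

x' = [-76/143, 145/286]
P' = [122/143 -329/143; -329/143 2037/286]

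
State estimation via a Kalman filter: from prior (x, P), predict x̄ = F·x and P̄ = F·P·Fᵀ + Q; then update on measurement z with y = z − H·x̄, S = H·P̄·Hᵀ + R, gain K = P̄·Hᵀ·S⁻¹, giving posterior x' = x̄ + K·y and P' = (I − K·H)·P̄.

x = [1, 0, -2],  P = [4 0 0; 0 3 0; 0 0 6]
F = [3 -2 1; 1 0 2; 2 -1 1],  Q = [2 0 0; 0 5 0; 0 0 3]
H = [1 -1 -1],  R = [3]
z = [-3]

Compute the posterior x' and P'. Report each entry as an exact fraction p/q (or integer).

x' = [17/10, 83/40, 21/10]
P' = [278/5 211/10 174/5; 211/10 479/40 113/10; 174/5 113/10 122/5]

x̄ = F·x = [1, -3, 0]
P̄ = F·P·Fᵀ + Q = [56 24 36; 24 33 20; 36 20 28]
y = z − H·x̄ = [-7]
S = H·P̄·Hᵀ + R = [40]
K = P̄·Hᵀ·S⁻¹ = [-1/10; -29/40; -3/10]
x' = x̄ + K·y = [17/10, 83/40, 21/10]
P' = (I − K·H)·P̄ = [278/5 211/10 174/5; 211/10 479/40 113/10; 174/5 113/10 122/5]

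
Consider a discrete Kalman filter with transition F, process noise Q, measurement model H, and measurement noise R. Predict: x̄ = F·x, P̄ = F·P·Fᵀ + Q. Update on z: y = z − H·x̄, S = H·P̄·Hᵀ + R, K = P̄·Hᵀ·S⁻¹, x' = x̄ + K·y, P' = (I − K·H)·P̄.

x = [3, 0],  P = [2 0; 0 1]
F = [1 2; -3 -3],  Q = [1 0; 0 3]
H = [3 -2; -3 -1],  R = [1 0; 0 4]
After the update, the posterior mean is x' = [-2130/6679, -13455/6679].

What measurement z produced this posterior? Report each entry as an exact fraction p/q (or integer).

x̄ = F·x = [3, -9]
P̄ = F·P·Fᵀ + Q = [7 -12; -12 30]
S = H·P̄·Hᵀ + R = [328 -39; -39 25]
K = P̄·Hᵀ·S⁻¹ = [774/6679 -1197/6679; -2166/6679 -1776/6679]
x' − x̄ = [-22167/6679, 46656/6679] = K·y
y = (KᵀK)⁻¹·Kᵀ·(x' − x̄) = [-24, 3]
z = y + H·x̄ = [-24, 3] + [27, 0] = [3, 3]

z = [3, 3]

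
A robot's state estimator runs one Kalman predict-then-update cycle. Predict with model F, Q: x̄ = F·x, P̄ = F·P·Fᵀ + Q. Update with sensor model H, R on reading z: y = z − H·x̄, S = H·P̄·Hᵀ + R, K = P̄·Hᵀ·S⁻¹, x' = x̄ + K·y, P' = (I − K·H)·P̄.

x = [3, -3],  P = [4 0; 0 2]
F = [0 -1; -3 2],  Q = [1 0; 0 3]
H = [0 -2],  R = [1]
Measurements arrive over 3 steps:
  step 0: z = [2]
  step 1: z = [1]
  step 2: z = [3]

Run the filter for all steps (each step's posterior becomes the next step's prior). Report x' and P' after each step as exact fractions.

step 0: x̄ = F·x = [3, -15]
step 0: P̄ = F·P·Fᵀ + Q = [3 -4; -4 47]
step 0: y = z − H·x̄ = [-28]
step 0: S = H·P̄·Hᵀ + R = [189]
step 0: K = P̄·Hᵀ·S⁻¹ = [8/189; -94/189]
step 0: x' = x̄ + K·y = [49/27, -29/27]
step 0: P' = (I − K·H)·P̄ = [503/189 -4/189; -4/189 47/189]
step 1: x̄ = F·x = [29/27, -205/27]
step 1: P̄ = F·P·Fᵀ + Q = [236/189 -106/189; -106/189 5330/189]
step 1: y = z − H·x̄ = [-383/27]
step 1: S = H·P̄·Hᵀ + R = [21509/189]
step 1: K = P̄·Hᵀ·S⁻¹ = [212/21509; -10660/21509]
step 1: x' = x̄ + K·y = [20095/21509, -12095/21509]
step 1: P' = (I − K·H)·P̄ = [26620/21509 -106/21509; -106/21509 5330/21509]
step 2: x̄ = F·x = [12095/21509, -84475/21509]
step 2: P̄ = F·P·Fᵀ + Q = [26839/21509 -10978/21509; -10978/21509 326699/21509]
step 2: y = z − H·x̄ = [-104423/21509]
step 2: S = H·P̄·Hᵀ + R = [1328305/21509]
step 2: K = P̄·Hᵀ·S⁻¹ = [1996/120755; -653398/1328305]
step 2: x' = x̄ + K·y = [58213/120755, -185879/120755]
step 2: P' = (I − K·H)·P̄ = [148641/120755 -998/120755; -998/120755 326699/1328305]

step 0: x' = [49/27, -29/27], P' = [503/189 -4/189; -4/189 47/189]
step 1: x' = [20095/21509, -12095/21509], P' = [26620/21509 -106/21509; -106/21509 5330/21509]
step 2: x' = [58213/120755, -185879/120755], P' = [148641/120755 -998/120755; -998/120755 326699/1328305]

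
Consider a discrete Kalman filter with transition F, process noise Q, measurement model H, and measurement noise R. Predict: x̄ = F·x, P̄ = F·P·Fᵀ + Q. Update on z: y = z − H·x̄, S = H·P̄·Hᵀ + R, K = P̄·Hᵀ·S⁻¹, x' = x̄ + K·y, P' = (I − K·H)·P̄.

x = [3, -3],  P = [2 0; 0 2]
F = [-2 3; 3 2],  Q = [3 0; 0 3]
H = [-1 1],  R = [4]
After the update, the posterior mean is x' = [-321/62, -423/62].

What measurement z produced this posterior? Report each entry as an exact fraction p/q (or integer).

x̄ = F·x = [-15, 3]
P̄ = F·P·Fᵀ + Q = [29 0; 0 29]
S = H·P̄·Hᵀ + R = [62]
K = P̄·Hᵀ·S⁻¹ = [-29/62; 29/62]
x' − x̄ = [609/62, -609/62] = K·y
y = (KᵀK)⁻¹·Kᵀ·(x' − x̄) = [-21]
z = y + H·x̄ = [-21] + [18] = [-3]

z = [-3]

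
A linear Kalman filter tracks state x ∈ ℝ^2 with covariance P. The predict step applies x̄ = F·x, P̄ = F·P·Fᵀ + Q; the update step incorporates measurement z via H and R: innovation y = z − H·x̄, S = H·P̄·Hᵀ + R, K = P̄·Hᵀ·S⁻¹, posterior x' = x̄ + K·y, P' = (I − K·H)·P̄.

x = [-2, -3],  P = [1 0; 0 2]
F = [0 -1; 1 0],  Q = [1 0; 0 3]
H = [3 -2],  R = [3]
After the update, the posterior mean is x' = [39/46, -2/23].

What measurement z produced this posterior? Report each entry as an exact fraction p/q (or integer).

x̄ = F·x = [3, -2]
P̄ = F·P·Fᵀ + Q = [3 0; 0 4]
S = H·P̄·Hᵀ + R = [46]
K = P̄·Hᵀ·S⁻¹ = [9/46; -4/23]
x' − x̄ = [-99/46, 44/23] = K·y
y = (KᵀK)⁻¹·Kᵀ·(x' − x̄) = [-11]
z = y + H·x̄ = [-11] + [13] = [2]

z = [2]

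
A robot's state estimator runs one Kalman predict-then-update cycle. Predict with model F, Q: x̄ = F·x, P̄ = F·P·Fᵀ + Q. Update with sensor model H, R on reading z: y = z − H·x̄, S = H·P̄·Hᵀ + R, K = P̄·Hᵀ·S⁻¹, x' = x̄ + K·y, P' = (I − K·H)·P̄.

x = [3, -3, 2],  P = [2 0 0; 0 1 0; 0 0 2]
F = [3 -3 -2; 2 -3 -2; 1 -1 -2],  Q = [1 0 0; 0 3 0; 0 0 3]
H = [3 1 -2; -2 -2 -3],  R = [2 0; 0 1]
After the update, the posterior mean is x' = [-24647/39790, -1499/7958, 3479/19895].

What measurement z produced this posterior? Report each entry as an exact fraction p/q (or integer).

x̄ = F·x = [14, 11, 2]
P̄ = F·P·Fᵀ + Q = [36 29 17; 29 28 15; 17 15 14]
S = H·P̄·Hᵀ + R = [320 -490; -490 999]
K = P̄·Hᵀ·S⁻¹ = [14207/79580 -745/7958; 1401/15916 -923/7958; -6989/39790 -765/3979]
x' − x̄ = [-581707/39790, -89037/7958, -36311/19895] = K·y
y = (KᵀK)⁻¹·Kᵀ·(x' − x̄) = [-52, 57]
z = y + H·x̄ = [-52, 57] + [49, -56] = [-3, 1]

z = [-3, 1]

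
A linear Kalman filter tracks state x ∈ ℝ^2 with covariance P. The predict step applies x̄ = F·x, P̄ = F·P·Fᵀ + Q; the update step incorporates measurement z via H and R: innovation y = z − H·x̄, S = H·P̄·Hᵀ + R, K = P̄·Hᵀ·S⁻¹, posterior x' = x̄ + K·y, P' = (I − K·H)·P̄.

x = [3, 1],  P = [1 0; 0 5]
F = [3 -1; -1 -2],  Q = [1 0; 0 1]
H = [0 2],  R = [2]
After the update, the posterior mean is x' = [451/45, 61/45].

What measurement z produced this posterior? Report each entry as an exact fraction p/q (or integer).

z = [3]

x̄ = F·x = [8, -5]
P̄ = F·P·Fᵀ + Q = [15 7; 7 22]
S = H·P̄·Hᵀ + R = [90]
K = P̄·Hᵀ·S⁻¹ = [7/45; 22/45]
x' − x̄ = [91/45, 286/45] = K·y
y = (KᵀK)⁻¹·Kᵀ·(x' − x̄) = [13]
z = y + H·x̄ = [13] + [-10] = [3]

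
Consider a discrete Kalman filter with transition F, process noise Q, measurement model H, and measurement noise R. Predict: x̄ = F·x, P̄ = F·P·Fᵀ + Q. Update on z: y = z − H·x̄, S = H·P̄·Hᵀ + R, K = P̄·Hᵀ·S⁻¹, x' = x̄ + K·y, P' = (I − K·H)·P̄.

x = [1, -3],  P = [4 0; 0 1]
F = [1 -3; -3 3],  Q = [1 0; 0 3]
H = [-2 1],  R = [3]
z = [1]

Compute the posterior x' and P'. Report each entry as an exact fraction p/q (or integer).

x' = [293/191, 678/191]
P' = [273/191 399/191; 399/191 1068/191]

x̄ = F·x = [10, -12]
P̄ = F·P·Fᵀ + Q = [14 -21; -21 48]
y = z − H·x̄ = [33]
S = H·P̄·Hᵀ + R = [191]
K = P̄·Hᵀ·S⁻¹ = [-49/191; 90/191]
x' = x̄ + K·y = [293/191, 678/191]
P' = (I − K·H)·P̄ = [273/191 399/191; 399/191 1068/191]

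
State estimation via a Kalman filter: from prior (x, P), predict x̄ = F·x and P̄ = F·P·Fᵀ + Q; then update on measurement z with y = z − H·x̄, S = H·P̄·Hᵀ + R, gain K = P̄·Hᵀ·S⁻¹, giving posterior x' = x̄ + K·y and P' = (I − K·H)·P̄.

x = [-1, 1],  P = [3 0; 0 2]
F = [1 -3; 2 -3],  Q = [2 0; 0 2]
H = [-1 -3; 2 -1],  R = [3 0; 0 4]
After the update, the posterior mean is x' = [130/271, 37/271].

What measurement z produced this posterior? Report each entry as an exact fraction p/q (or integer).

x̄ = F·x = [-4, -5]
P̄ = F·P·Fᵀ + Q = [23 24; 24 32]
S = H·P̄·Hᵀ + R = [458 -70; -70 32]
K = P̄·Hᵀ·S⁻¹ = [-125/813 571/1626; -680/2439 -268/2439]
x' − x̄ = [1214/271, 1392/271] = K·y
y = (KᵀK)⁻¹·Kᵀ·(x' − x̄) = [-20, 4]
z = y + H·x̄ = [-20, 4] + [19, -3] = [-1, 1]

z = [-1, 1]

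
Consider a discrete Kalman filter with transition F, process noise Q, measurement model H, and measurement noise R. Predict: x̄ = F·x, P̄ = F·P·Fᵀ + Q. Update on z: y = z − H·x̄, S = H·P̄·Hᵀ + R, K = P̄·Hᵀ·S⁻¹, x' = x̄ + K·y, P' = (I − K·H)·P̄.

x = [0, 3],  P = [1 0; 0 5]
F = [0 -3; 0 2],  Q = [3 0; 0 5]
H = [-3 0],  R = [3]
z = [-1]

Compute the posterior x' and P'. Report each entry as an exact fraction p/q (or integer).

x' = [39/145, 6/29]
P' = [48/145 -6/29; -6/29 185/29]

x̄ = F·x = [-9, 6]
P̄ = F·P·Fᵀ + Q = [48 -30; -30 25]
y = z − H·x̄ = [-28]
S = H·P̄·Hᵀ + R = [435]
K = P̄·Hᵀ·S⁻¹ = [-48/145; 6/29]
x' = x̄ + K·y = [39/145, 6/29]
P' = (I − K·H)·P̄ = [48/145 -6/29; -6/29 185/29]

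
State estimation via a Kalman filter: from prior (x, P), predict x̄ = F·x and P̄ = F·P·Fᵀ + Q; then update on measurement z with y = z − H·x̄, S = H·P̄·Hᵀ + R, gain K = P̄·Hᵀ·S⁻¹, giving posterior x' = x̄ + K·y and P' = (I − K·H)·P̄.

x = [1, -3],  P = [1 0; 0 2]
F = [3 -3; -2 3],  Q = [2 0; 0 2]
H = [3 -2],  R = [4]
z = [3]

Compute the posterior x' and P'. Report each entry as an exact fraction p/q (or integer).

x̄ = F·x = [12, -11]
P̄ = F·P·Fᵀ + Q = [29 -24; -24 24]
y = z − H·x̄ = [-55]
S = H·P̄·Hᵀ + R = [649]
K = P̄·Hᵀ·S⁻¹ = [135/649; -120/649]
x' = x̄ + K·y = [33/59, -49/59]
P' = (I − K·H)·P̄ = [596/649 624/649; 624/649 1176/649]

x' = [33/59, -49/59]
P' = [596/649 624/649; 624/649 1176/649]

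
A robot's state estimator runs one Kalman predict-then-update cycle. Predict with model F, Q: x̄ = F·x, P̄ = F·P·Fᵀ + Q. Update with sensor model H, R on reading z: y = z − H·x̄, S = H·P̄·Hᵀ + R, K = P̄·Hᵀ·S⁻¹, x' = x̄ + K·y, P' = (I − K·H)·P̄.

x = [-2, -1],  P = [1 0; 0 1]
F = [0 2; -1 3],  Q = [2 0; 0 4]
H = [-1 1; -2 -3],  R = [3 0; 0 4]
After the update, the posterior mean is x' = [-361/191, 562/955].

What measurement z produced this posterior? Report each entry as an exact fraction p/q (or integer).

z = [3, 2]

x̄ = F·x = [-2, -1]
P̄ = F·P·Fᵀ + Q = [6 6; 6 14]
S = H·P̄·Hᵀ + R = [11 -24; -24 226]
K = P̄·Hᵀ·S⁻¹ = [-72/191 -33/191; 256/955 -201/955]
x' − x̄ = [21/191, 1517/955] = K·y
y = (KᵀK)⁻¹·Kᵀ·(x' − x̄) = [2, -5]
z = y + H·x̄ = [2, -5] + [1, 7] = [3, 2]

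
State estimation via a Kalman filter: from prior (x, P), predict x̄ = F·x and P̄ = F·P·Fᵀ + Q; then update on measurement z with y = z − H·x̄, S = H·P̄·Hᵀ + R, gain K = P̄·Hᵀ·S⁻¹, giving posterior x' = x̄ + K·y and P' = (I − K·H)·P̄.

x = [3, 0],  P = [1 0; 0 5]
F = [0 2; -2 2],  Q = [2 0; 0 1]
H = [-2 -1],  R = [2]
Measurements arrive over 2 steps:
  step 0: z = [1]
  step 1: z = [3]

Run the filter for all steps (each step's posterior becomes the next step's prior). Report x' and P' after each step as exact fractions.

step 0: x̄ = F·x = [0, -6]
step 0: P̄ = F·P·Fᵀ + Q = [22 20; 20 25]
step 0: y = z − H·x̄ = [-5]
step 0: S = H·P̄·Hᵀ + R = [195]
step 0: K = P̄·Hᵀ·S⁻¹ = [-64/195; -1/3]
step 0: x' = x̄ + K·y = [64/39, -13/3]
step 0: P' = (I − K·H)·P̄ = [194/195 -4/3; -4/3 10/3]
step 1: x̄ = F·x = [-26/3, -466/39]
step 1: P̄ = F·P·Fᵀ + Q = [46/3 56/3; 56/3 5651/195]
step 1: y = z − H·x̄ = [-1025/39]
step 1: S = H·P̄·Hᵀ + R = [32561/195]
step 1: K = P̄·Hᵀ·S⁻¹ = [-9620/32561; -12931/32561]
step 1: x' = x̄ + K·y = [-29362/32561, -49209/32561]
step 1: P' = (I − K·H)·P̄ = [24682/32561 -30124/32561; -30124/32561 86110/32561]

step 0: x' = [64/39, -13/3], P' = [194/195 -4/3; -4/3 10/3]
step 1: x' = [-29362/32561, -49209/32561], P' = [24682/32561 -30124/32561; -30124/32561 86110/32561]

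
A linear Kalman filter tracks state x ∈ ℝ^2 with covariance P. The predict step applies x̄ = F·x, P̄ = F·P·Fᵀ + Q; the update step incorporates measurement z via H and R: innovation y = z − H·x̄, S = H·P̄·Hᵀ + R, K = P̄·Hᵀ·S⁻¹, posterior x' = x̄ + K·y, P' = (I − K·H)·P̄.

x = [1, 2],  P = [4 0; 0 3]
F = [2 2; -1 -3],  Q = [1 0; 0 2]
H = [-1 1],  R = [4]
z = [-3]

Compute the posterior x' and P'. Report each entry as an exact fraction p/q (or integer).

x' = [79/59, -2]
P' = [397/118 3/2; 3/2 7/2]

x̄ = F·x = [6, -7]
P̄ = F·P·Fᵀ + Q = [29 -26; -26 33]
y = z − H·x̄ = [10]
S = H·P̄·Hᵀ + R = [118]
K = P̄·Hᵀ·S⁻¹ = [-55/118; 1/2]
x' = x̄ + K·y = [79/59, -2]
P' = (I − K·H)·P̄ = [397/118 3/2; 3/2 7/2]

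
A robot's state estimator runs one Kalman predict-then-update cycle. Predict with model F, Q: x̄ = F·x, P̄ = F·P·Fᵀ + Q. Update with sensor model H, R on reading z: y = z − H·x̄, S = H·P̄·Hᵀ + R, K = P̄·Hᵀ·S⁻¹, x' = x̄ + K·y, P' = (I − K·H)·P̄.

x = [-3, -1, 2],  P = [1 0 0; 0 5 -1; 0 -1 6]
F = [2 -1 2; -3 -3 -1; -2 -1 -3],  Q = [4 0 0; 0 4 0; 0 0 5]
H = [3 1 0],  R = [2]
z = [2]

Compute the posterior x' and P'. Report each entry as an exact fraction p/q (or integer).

x' = [-1066/441, 4090/441, 836/441]
P' = [2456/441 -7118/441 -6001/441; -7118/441 21482/441 17845/441; -6001/441 17845/441 21101/441]

x̄ = F·x = [-1, 10, 1]
P̄ = F·P·Fᵀ + Q = [41 2 -36; 2 58 29; -36 29 62]
y = z − H·x̄ = [-5]
S = H·P̄·Hᵀ + R = [441]
K = P̄·Hᵀ·S⁻¹ = [125/441; 64/441; -79/441]
x' = x̄ + K·y = [-1066/441, 4090/441, 836/441]
P' = (I − K·H)·P̄ = [2456/441 -7118/441 -6001/441; -7118/441 21482/441 17845/441; -6001/441 17845/441 21101/441]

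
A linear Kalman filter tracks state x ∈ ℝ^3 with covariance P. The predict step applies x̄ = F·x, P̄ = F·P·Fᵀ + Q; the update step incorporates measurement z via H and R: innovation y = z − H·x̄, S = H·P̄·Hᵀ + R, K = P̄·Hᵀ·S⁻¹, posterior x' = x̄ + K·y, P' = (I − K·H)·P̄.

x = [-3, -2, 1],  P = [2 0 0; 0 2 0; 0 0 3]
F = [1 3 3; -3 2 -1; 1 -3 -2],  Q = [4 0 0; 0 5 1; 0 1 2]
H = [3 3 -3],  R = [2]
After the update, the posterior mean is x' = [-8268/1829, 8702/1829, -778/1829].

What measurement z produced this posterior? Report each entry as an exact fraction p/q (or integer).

x̄ = F·x = [-6, 4, 1]
P̄ = F·P·Fᵀ + Q = [51 -3 -34; -3 34 -11; -34 -11 34]
S = H·P̄·Hᵀ + R = [1829]
K = P̄·Hᵀ·S⁻¹ = [246/1829; 126/1829; -237/1829]
x' − x̄ = [2706/1829, 1386/1829, -2607/1829] = K·y
y = (KᵀK)⁻¹·Kᵀ·(x' − x̄) = [11]
z = y + H·x̄ = [11] + [-9] = [2]

z = [2]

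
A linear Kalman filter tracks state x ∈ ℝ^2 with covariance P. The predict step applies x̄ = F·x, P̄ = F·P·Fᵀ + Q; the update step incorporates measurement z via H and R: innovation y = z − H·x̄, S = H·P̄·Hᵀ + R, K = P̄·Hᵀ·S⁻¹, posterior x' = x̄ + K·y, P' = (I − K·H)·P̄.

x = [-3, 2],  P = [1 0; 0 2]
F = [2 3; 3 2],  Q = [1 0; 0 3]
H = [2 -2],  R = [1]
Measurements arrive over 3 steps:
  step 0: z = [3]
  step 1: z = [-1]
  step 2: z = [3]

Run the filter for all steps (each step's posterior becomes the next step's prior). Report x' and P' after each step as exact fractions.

step 0: x' = [-70/29, -117/29], P' = [567/29 562/29; 562/29 564/29]
step 1: x' = [-8709/521, -8416/521], P' = [253533/521 253508/521; 253508/521 253606/521]
step 2: x' = [-762744/9349, -776279/9349], P' = [113748307/9349 113747542/9349; 113747542/9349 113748984/9349]

step 0: x̄ = F·x = [0, -5]
step 0: P̄ = F·P·Fᵀ + Q = [23 18; 18 20]
step 0: y = z − H·x̄ = [-7]
step 0: S = H·P̄·Hᵀ + R = [29]
step 0: K = P̄·Hᵀ·S⁻¹ = [10/29; -4/29]
step 0: x' = x̄ + K·y = [-70/29, -117/29]
step 0: P' = (I − K·H)·P̄ = [567/29 562/29; 562/29 564/29]
step 1: x̄ = F·x = [-491/29, -444/29]
step 1: P̄ = F·P·Fᵀ + Q = [14117/29 14092/29; 14092/29 14190/29]
step 1: y = z − H·x̄ = [65/29]
step 1: S = H·P̄·Hᵀ + R = [521/29]
step 1: K = P̄·Hᵀ·S⁻¹ = [50/521; -196/521]
step 1: x' = x̄ + K·y = [-8709/521, -8416/521]
step 1: P' = (I − K·H)·P̄ = [253533/521 253508/521; 253508/521 253606/521]
step 2: x̄ = F·x = [-42666/521, -42959/521]
step 2: P̄ = F·P·Fᵀ + Q = [6339203/521 6338438/521; 6338438/521 6339880/521]
step 2: y = z − H·x̄ = [977/521]
step 2: S = H·P̄·Hᵀ + R = [9349/521]
step 2: K = P̄·Hᵀ·S⁻¹ = [1530/9349; -2884/9349]
step 2: x' = x̄ + K·y = [-762744/9349, -776279/9349]
step 2: P' = (I − K·H)·P̄ = [113748307/9349 113747542/9349; 113747542/9349 113748984/9349]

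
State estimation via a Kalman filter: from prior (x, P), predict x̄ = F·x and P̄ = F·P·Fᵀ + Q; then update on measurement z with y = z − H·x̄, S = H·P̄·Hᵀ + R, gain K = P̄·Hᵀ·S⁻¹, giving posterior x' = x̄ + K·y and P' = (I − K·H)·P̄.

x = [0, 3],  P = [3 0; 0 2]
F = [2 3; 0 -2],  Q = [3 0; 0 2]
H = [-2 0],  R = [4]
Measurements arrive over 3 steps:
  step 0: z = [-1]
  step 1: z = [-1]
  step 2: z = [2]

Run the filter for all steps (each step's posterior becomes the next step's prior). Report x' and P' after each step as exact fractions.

step 0: x̄ = F·x = [9, -6]
step 0: P̄ = F·P·Fᵀ + Q = [33 -12; -12 10]
step 0: y = z − H·x̄ = [17]
step 0: S = H·P̄·Hᵀ + R = [136]
step 0: K = P̄·Hᵀ·S⁻¹ = [-33/68; 3/17]
step 0: x' = x̄ + K·y = [3/4, -3]
step 0: P' = (I − K·H)·P̄ = [33/34 -6/17; -6/17 98/17]
step 1: x̄ = F·x = [-15/2, 6]
step 1: P̄ = F·P·Fᵀ + Q = [927/17 -564/17; -564/17 426/17]
step 1: y = z − H·x̄ = [-16]
step 1: S = H·P̄·Hᵀ + R = [3776/17]
step 1: K = P̄·Hᵀ·S⁻¹ = [-927/1888; 141/472]
step 1: x' = x̄ + K·y = [21/59, 72/59]
step 1: P' = (I − K·H)·P̄ = [927/944 -141/236; -141/236 309/59]
step 2: x̄ = F·x = [258/59, -144/59]
step 2: P̄ = F·P·Fᵀ + Q = [11067/236 -1713/59; -1713/59 1354/59]
step 2: y = z − H·x̄ = [634/59]
step 2: S = H·P̄·Hᵀ + R = [11303/59]
step 2: K = P̄·Hᵀ·S⁻¹ = [-11067/22606; 3426/11303]
step 2: x' = x̄ + K·y = [-10035/11303, 9228/11303]
step 2: P' = (I − K·H)·P̄ = [11067/11303 -6852/11303; -6852/11303 60454/11303]

step 0: x' = [3/4, -3], P' = [33/34 -6/17; -6/17 98/17]
step 1: x' = [21/59, 72/59], P' = [927/944 -141/236; -141/236 309/59]
step 2: x' = [-10035/11303, 9228/11303], P' = [11067/11303 -6852/11303; -6852/11303 60454/11303]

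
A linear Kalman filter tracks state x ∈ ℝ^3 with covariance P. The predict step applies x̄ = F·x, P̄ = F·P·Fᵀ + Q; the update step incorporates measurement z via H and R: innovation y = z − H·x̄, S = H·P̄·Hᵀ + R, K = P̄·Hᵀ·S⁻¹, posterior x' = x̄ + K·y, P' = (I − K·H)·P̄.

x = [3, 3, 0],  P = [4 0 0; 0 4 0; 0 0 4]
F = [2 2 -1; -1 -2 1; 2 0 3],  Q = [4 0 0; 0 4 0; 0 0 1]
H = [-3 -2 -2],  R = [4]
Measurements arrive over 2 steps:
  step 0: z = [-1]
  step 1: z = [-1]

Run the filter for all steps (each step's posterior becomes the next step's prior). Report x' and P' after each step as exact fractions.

step 0: x̄ = F·x = [12, -9, 6]
step 0: P̄ = F·P·Fᵀ + Q = [40 -28 4; -28 28 4; 4 4 53]
step 0: y = z − H·x̄ = [29]
step 0: S = H·P̄·Hᵀ + R = [432]
step 0: K = P̄·Hᵀ·S⁻¹ = [-1/6; 5/108; -7/24]
step 0: x' = x̄ + K·y = [43/6, -827/108, -59/24]
step 0: P' = (I − K·H)·P̄ = [28 -74/3 -17; -74/3 731/27 59/6; -17 59/6 65/4]
step 1: x̄ = F·x = [319/216, 1229/216, 167/24]
step 1: P̄ = F·P·Fᵀ + Q = [7763/108 -4775/108 -533/12; -4775/108 5675/108 593/12; -533/12 593/12 221/4]
step 1: y = z − H·x̄ = [6205/216]
step 1: S = H·P̄·Hᵀ + R = [44699/108]
step 1: K = P̄·Hᵀ·S⁻¹ = [-4145/44699; -7699/44699; -8217/44699]
step 1: x' = x̄ + K·y = [-53059/44699, 33161/44699, 74982/44699]
step 1: P' = (I − K·H)·P̄ = [3053864/44699 -2271760/44699 -2300746/44699; -2271760/44699 1799928/44699 1623110/44699; -2300746/44699 1623110/44699 1844443/44699]

step 0: x' = [43/6, -827/108, -59/24], P' = [28 -74/3 -17; -74/3 731/27 59/6; -17 59/6 65/4]
step 1: x' = [-53059/44699, 33161/44699, 74982/44699], P' = [3053864/44699 -2271760/44699 -2300746/44699; -2271760/44699 1799928/44699 1623110/44699; -2300746/44699 1623110/44699 1844443/44699]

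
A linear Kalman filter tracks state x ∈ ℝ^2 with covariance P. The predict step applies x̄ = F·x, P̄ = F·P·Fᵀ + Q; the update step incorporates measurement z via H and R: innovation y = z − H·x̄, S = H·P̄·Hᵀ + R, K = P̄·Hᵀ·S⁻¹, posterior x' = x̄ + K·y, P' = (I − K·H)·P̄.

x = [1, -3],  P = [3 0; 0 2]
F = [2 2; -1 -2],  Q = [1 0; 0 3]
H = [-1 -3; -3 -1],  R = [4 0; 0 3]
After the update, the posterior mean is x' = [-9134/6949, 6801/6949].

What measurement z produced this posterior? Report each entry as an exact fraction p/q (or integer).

z = [-1, 3]

x̄ = F·x = [-4, 5]
P̄ = F·P·Fᵀ + Q = [21 -14; -14 14]
S = H·P̄·Hᵀ + R = [67 -35; -35 122]
K = P̄·Hᵀ·S⁻¹ = [847/6949 -2548/6949; -2436/6949 896/6949]
x' − x̄ = [18662/6949, -27944/6949] = K·y
y = (KᵀK)⁻¹·Kᵀ·(x' − x̄) = [10, -4]
z = y + H·x̄ = [10, -4] + [-11, 7] = [-1, 3]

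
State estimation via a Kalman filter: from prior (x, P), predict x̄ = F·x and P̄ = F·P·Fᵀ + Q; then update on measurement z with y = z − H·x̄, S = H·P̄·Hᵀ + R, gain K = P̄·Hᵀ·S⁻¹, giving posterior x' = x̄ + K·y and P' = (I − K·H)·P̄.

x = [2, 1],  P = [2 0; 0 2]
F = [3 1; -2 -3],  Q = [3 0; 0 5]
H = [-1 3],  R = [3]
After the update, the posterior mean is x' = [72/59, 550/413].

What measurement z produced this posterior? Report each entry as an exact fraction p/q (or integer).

x̄ = F·x = [7, -7]
P̄ = F·P·Fᵀ + Q = [23 -18; -18 31]
S = H·P̄·Hᵀ + R = [413]
K = P̄·Hᵀ·S⁻¹ = [-11/59; 111/413]
x' − x̄ = [-341/59, 3441/413] = K·y
y = (KᵀK)⁻¹·Kᵀ·(x' − x̄) = [31]
z = y + H·x̄ = [31] + [-28] = [3]

z = [3]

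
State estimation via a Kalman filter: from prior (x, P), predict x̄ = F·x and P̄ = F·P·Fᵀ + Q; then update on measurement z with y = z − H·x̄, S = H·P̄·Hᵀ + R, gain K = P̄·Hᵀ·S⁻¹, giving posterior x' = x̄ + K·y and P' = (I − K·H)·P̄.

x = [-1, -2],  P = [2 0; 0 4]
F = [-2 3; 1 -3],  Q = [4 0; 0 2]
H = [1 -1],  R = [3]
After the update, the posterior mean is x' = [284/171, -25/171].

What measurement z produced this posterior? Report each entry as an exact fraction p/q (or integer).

x̄ = F·x = [-4, 5]
P̄ = F·P·Fᵀ + Q = [48 -40; -40 40]
S = H·P̄·Hᵀ + R = [171]
K = P̄·Hᵀ·S⁻¹ = [88/171; -80/171]
x' − x̄ = [968/171, -880/171] = K·y
y = (KᵀK)⁻¹·Kᵀ·(x' − x̄) = [11]
z = y + H·x̄ = [11] + [-9] = [2]

z = [2]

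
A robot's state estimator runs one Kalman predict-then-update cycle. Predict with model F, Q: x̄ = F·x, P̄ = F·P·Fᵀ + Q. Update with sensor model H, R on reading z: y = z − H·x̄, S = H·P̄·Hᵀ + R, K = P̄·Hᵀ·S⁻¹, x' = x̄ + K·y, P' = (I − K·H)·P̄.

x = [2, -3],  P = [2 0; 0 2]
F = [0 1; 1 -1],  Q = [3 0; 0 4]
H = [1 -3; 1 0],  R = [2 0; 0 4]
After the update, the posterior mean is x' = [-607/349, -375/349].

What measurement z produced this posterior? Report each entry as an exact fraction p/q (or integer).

z = [2, -3]

x̄ = F·x = [-3, 5]
P̄ = F·P·Fᵀ + Q = [5 -2; -2 8]
S = H·P̄·Hᵀ + R = [91 11; 11 9]
K = P̄·Hᵀ·S⁻¹ = [22/349 167/349; -106/349 52/349]
x' − x̄ = [440/349, -2120/349] = K·y
y = (KᵀK)⁻¹·Kᵀ·(x' − x̄) = [20, 0]
z = y + H·x̄ = [20, 0] + [-18, -3] = [2, -3]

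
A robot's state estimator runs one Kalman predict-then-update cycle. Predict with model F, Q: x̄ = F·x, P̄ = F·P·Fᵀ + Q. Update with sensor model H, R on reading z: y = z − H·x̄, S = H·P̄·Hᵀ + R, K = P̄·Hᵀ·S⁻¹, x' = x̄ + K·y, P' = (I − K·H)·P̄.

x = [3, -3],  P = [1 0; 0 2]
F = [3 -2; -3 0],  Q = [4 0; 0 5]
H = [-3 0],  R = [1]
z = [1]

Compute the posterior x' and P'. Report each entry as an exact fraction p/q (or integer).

x' = [-24/95, -234/95]
P' = [21/190 -9/190; -9/190 1931/190]

x̄ = F·x = [15, -9]
P̄ = F·P·Fᵀ + Q = [21 -9; -9 14]
y = z − H·x̄ = [46]
S = H·P̄·Hᵀ + R = [190]
K = P̄·Hᵀ·S⁻¹ = [-63/190; 27/190]
x' = x̄ + K·y = [-24/95, -234/95]
P' = (I − K·H)·P̄ = [21/190 -9/190; -9/190 1931/190]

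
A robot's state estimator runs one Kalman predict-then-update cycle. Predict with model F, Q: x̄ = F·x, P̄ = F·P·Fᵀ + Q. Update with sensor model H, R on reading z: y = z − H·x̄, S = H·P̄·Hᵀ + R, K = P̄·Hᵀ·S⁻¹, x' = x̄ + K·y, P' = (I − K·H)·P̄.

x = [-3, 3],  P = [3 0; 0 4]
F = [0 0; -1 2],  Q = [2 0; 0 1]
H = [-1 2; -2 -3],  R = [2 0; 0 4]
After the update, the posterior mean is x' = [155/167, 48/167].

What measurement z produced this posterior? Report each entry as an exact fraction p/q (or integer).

z = [-1, -3]

x̄ = F·x = [0, 9]
P̄ = F·P·Fᵀ + Q = [2 0; 0 20]
S = H·P̄·Hᵀ + R = [84 -116; -116 192]
K = P̄·Hᵀ·S⁻¹ = [-53/167 -71/334; 45/167 -25/167]
x' − x̄ = [155/167, -1455/167] = K·y
y = (KᵀK)⁻¹·Kᵀ·(x' − x̄) = [-19, 24]
z = y + H·x̄ = [-19, 24] + [18, -27] = [-1, -3]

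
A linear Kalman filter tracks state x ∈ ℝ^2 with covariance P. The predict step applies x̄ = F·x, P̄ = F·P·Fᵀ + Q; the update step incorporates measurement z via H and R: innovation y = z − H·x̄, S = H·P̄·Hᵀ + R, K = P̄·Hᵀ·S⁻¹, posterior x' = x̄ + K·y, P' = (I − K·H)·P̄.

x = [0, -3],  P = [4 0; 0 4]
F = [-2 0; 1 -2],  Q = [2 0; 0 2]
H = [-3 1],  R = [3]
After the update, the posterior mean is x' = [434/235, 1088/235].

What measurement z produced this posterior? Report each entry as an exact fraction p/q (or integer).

z = [-1]

x̄ = F·x = [0, 6]
P̄ = F·P·Fᵀ + Q = [18 -8; -8 22]
S = H·P̄·Hᵀ + R = [235]
K = P̄·Hᵀ·S⁻¹ = [-62/235; 46/235]
x' − x̄ = [434/235, -322/235] = K·y
y = (KᵀK)⁻¹·Kᵀ·(x' − x̄) = [-7]
z = y + H·x̄ = [-7] + [6] = [-1]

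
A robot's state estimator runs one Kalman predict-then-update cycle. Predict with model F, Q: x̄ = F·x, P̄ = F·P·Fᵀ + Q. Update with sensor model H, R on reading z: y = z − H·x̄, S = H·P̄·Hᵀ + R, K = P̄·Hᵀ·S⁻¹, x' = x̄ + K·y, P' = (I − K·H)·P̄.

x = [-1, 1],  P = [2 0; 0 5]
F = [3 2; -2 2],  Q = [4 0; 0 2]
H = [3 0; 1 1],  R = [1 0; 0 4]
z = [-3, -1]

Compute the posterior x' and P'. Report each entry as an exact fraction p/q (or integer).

x' = [-1571/1546, 783/1546]
P' = [341/3092 -291/3092; -291/3092 11093/3092]

x̄ = F·x = [-1, 4]
P̄ = F·P·Fᵀ + Q = [42 8; 8 30]
y = z − H·x̄ = [0, -4]
S = H·P̄·Hᵀ + R = [379 150; 150 92]
K = P̄·Hᵀ·S⁻¹ = [1023/3092 25/6184; -873/3092 5401/6184]
x' = x̄ + K·y = [-1571/1546, 783/1546]
P' = (I − K·H)·P̄ = [341/3092 -291/3092; -291/3092 11093/3092]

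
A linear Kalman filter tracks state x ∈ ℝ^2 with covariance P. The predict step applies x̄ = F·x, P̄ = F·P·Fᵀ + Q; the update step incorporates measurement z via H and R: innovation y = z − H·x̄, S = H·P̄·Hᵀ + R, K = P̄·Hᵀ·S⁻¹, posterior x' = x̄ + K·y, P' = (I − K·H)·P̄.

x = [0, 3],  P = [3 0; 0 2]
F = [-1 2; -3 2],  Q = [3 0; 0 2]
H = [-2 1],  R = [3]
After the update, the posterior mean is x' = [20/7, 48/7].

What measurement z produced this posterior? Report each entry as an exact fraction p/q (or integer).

x̄ = F·x = [6, 6]
P̄ = F·P·Fᵀ + Q = [14 17; 17 37]
S = H·P̄·Hᵀ + R = [28]
K = P̄·Hᵀ·S⁻¹ = [-11/28; 3/28]
x' − x̄ = [-22/7, 6/7] = K·y
y = (KᵀK)⁻¹·Kᵀ·(x' − x̄) = [8]
z = y + H·x̄ = [8] + [-6] = [2]

z = [2]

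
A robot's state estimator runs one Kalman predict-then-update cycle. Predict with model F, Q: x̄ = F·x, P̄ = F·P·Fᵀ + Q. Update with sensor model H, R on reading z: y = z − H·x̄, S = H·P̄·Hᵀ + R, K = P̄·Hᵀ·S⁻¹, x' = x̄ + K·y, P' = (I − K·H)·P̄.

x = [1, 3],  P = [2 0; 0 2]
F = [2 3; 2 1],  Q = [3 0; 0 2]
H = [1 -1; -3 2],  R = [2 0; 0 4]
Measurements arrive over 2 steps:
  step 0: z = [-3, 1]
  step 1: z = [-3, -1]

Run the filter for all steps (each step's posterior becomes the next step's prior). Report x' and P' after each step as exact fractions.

step 0: x' = [575/247, 995/247], P' = [1028/247 1272/247; 1272/247 1720/247]
step 1: x' = [48376/25839, 560927/206712], P' = [103060/25839 123406/25839; 123406/25839 648079/103356]

step 0: x̄ = F·x = [11, 5]
step 0: P̄ = F·P·Fᵀ + Q = [29 14; 14 12]
step 0: y = z − H·x̄ = [-9, 24]
step 0: S = H·P̄·Hᵀ + R = [15 -41; -41 145]
step 0: K = P̄·Hᵀ·S⁻¹ = [-122/247 -135/247; -224/247 -94/247]
step 0: x' = x̄ + K·y = [575/247, 995/247]
step 0: P' = (I − K·H)·P̄ = [1028/247 1272/247; 1272/247 1720/247]
step 1: x̄ = F·x = [4135/247, 165/19]
step 1: P̄ = F·P·Fᵀ + Q = [35597/247 1496/19; 1496/19 878/19]
step 1: y = z − H·x̄ = [-2731/247, 7868/247]
step 1: S = H·P̄·Hᵀ + R = [8609/247 -32379/247; -32379/247 133641/247]
step 1: K = P̄·Hᵀ·S⁻¹ = [-3391/8613 -15592/25839; -51485/68904 -92357/206712]
step 1: x' = x̄ + K·y = [48376/25839, 560927/206712]
step 1: P' = (I − K·H)·P̄ = [103060/25839 123406/25839; 123406/25839 648079/103356]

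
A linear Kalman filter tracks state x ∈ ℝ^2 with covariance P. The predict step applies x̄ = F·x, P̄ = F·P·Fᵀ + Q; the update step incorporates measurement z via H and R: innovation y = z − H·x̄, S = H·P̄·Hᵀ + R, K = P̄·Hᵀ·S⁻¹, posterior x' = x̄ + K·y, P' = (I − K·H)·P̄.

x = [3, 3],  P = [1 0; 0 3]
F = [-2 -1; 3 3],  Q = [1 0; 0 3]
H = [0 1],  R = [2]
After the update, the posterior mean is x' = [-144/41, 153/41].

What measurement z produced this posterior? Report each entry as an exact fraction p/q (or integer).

x̄ = F·x = [-9, 18]
P̄ = F·P·Fᵀ + Q = [8 -15; -15 39]
S = H·P̄·Hᵀ + R = [41]
K = P̄·Hᵀ·S⁻¹ = [-15/41; 39/41]
x' − x̄ = [225/41, -585/41] = K·y
y = (KᵀK)⁻¹·Kᵀ·(x' − x̄) = [-15]
z = y + H·x̄ = [-15] + [18] = [3]

z = [3]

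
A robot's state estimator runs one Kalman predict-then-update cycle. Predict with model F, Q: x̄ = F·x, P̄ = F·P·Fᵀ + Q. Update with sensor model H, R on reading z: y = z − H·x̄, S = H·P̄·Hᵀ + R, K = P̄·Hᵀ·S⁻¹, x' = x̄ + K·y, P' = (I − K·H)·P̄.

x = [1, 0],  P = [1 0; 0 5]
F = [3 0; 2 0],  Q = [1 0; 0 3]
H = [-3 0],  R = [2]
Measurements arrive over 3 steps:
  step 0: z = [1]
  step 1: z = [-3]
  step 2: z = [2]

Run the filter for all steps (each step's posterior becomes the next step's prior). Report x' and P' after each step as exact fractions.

step 0: x̄ = F·x = [3, 2]
step 0: P̄ = F·P·Fᵀ + Q = [10 6; 6 7]
step 0: y = z − H·x̄ = [10]
step 0: S = H·P̄·Hᵀ + R = [92]
step 0: K = P̄·Hᵀ·S⁻¹ = [-15/46; -9/46]
step 0: x' = x̄ + K·y = [-6/23, 1/23]
step 0: P' = (I − K·H)·P̄ = [5/23 3/23; 3/23 80/23]
step 1: x̄ = F·x = [-18/23, -12/23]
step 1: P̄ = F·P·Fᵀ + Q = [68/23 30/23; 30/23 89/23]
step 1: y = z − H·x̄ = [-123/23]
step 1: S = H·P̄·Hᵀ + R = [658/23]
step 1: K = P̄·Hᵀ·S⁻¹ = [-102/329; -45/329]
step 1: x' = x̄ + K·y = [288/329, 69/329]
step 1: P' = (I − K·H)·P̄ = [68/329 30/329; 30/329 1097/329]
step 2: x̄ = F·x = [864/329, 576/329]
step 2: P̄ = F·P·Fᵀ + Q = [941/329 408/329; 408/329 1259/329]
step 2: y = z − H·x̄ = [3250/329]
step 2: S = H·P̄·Hᵀ + R = [9127/329]
step 2: K = P̄·Hᵀ·S⁻¹ = [-2823/9127; -1224/9127]
step 2: x' = x̄ + K·y = [-3918/9127, 3888/9127]
step 2: P' = (I − K·H)·P̄ = [1882/9127 816/9127; 816/9127 30373/9127]

step 0: x' = [-6/23, 1/23], P' = [5/23 3/23; 3/23 80/23]
step 1: x' = [288/329, 69/329], P' = [68/329 30/329; 30/329 1097/329]
step 2: x' = [-3918/9127, 3888/9127], P' = [1882/9127 816/9127; 816/9127 30373/9127]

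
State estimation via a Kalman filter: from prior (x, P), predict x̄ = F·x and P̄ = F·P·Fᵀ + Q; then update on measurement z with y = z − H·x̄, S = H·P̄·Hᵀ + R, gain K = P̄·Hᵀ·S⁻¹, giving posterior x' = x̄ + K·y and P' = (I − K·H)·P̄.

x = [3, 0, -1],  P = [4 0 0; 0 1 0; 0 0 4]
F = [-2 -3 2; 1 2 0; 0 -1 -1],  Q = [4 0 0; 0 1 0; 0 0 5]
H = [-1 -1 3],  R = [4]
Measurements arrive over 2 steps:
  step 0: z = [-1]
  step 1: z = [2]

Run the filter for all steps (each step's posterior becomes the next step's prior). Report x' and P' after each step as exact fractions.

step 0: x̄ = F·x = [-8, 3, 1]
step 0: P̄ = F·P·Fᵀ + Q = [45 -14 -5; -14 9 -2; -5 -2 10]
step 0: y = z − H·x̄ = [-9]
step 0: S = H·P̄·Hᵀ + R = [162]
step 0: K = P̄·Hᵀ·S⁻¹ = [-23/81; -1/162; 37/162]
step 0: x' = x̄ + K·y = [-49/9, 55/18, -19/18]
step 0: P' = (I − K·H)·P̄ = [2587/81 -1157/81 446/81; -1157/81 1457/162 -287/162; 446/81 -287/162 251/162]
step 1: x̄ = F·x = [-7/18, 2/3, -2]
step 1: P̄ = F·P·Fᵀ + Q = [4001/162 -376/27 41/9; -376/27 106/9 -17/3; 41/9 -17/3 12]
step 1: y = z − H·x̄ = [149/18]
step 1: S = H·P̄·Hᵀ + R = [20621/162]
step 1: K = P̄·Hᵀ·S⁻¹ = [469/20621; -2406/20621; 6012/20621]
step 1: x' = x̄ + K·y = [-4137/20621, -6169/20621, 8524/20621]
step 1: P' = (I − K·H)·P̄ = [507930/20621 -280201/20621 76535/20621; -280201/20621 207136/20621 -27563/20621; 76535/20621 -27563/20621 24340/20621]

step 0: x' = [-49/9, 55/18, -19/18], P' = [2587/81 -1157/81 446/81; -1157/81 1457/162 -287/162; 446/81 -287/162 251/162]
step 1: x' = [-4137/20621, -6169/20621, 8524/20621], P' = [507930/20621 -280201/20621 76535/20621; -280201/20621 207136/20621 -27563/20621; 76535/20621 -27563/20621 24340/20621]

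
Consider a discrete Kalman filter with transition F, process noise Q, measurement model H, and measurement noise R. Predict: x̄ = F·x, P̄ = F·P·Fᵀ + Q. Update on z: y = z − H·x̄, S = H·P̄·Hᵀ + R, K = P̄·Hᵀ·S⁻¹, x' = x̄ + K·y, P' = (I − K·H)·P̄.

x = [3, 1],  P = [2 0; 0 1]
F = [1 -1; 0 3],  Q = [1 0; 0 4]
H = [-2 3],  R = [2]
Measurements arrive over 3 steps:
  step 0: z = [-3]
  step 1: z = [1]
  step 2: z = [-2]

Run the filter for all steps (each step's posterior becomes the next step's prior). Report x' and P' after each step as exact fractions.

step 0: x̄ = F·x = [2, 3]
step 0: P̄ = F·P·Fᵀ + Q = [4 -3; -3 13]
step 0: y = z − H·x̄ = [-8]
step 0: S = H·P̄·Hᵀ + R = [171]
step 0: K = P̄·Hᵀ·S⁻¹ = [-17/171; 5/19]
step 0: x' = x̄ + K·y = [478/171, 17/19]
step 0: P' = (I − K·H)·P̄ = [395/171 28/19; 28/19 22/19]
step 1: x̄ = F·x = [325/171, 51/19]
step 1: P̄ = F·P·Fᵀ + Q = [260/171 18/19; 18/19 274/19]
step 1: y = z − H·x̄ = [-556/171]
step 1: S = H·P̄·Hᵀ + R = [21632/171]
step 1: K = P̄·Hᵀ·S⁻¹ = [-17/10816; 3537/10816]
step 1: x' = x̄ + K·y = [5153/2704, 4383/2704]
step 1: P' = (I − K·H)·P̄ = [8221/5408 5475/5408; 5475/5408 4829/5408]
step 2: x̄ = F·x = [385/1352, 13149/2704]
step 2: P̄ = F·P·Fᵀ + Q = [1877/1352 969/2704; 969/2704 65093/5408]
step 2: y = z − H·x̄ = [-43315/2704]
step 2: S = H·P̄·Hᵀ + R = [603429/5408]
step 2: K = P̄·Hᵀ·S⁻¹ = [-9202/603429; 63801/201143]
step 2: x' = x̄ + K·y = [319240/603429, -43902/201143]
step 2: P' = (I − K·H)·P̄ = [822091/603429 180642/201143; 180642/201143 162962/201143]

step 0: x' = [478/171, 17/19], P' = [395/171 28/19; 28/19 22/19]
step 1: x' = [5153/2704, 4383/2704], P' = [8221/5408 5475/5408; 5475/5408 4829/5408]
step 2: x' = [319240/603429, -43902/201143], P' = [822091/603429 180642/201143; 180642/201143 162962/201143]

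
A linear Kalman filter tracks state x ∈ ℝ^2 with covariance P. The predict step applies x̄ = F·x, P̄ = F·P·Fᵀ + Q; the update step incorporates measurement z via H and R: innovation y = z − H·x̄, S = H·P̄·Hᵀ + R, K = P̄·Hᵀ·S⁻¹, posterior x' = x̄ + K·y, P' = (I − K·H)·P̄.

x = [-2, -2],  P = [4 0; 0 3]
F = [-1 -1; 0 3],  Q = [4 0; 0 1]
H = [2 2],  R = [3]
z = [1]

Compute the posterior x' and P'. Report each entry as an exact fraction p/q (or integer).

x' = [368/87, -332/87]
P' = [941/87 -935/87; -935/87 992/87]

x̄ = F·x = [4, -6]
P̄ = F·P·Fᵀ + Q = [11 -9; -9 28]
y = z − H·x̄ = [5]
S = H·P̄·Hᵀ + R = [87]
K = P̄·Hᵀ·S⁻¹ = [4/87; 38/87]
x' = x̄ + K·y = [368/87, -332/87]
P' = (I − K·H)·P̄ = [941/87 -935/87; -935/87 992/87]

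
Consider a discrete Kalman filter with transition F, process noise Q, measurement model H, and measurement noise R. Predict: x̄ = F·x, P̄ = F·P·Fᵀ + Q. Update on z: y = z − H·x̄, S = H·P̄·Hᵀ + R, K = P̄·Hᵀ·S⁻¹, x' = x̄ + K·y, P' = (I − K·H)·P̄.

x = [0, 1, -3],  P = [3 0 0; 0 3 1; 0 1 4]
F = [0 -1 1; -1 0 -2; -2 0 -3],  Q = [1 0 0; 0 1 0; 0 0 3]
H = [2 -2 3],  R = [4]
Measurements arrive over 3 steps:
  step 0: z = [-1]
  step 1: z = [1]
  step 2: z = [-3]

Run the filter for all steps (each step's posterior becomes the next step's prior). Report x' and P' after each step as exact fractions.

step 0: x' = [-188/49, 578/147, 241/49], P' = [291/49 -256/49 -366/49; -256/49 1496/147 520/49; -366/49 520/49 624/49]
step 1: x' = [26855/22613, -77310/22613, -63527/22613], P' = [58705/22613 -71626/22613 -86154/22613; -71626/22613 294476/22613 253476/22613; -86154/22613 253476/22613 241992/22613]
step 2: x' = [80129/5005019, 1032777/5005019, -3962427/5005019], P' = [9401627/5005019 -6907272/5005019 -10579546/5005019; -6907272/5005019 47725378/5005019 38507772/5005019; -10579546/5005019 38507772/5005019 36104432/5005019]

step 0: x̄ = F·x = [-4, 6, 9]
step 0: P̄ = F·P·Fᵀ + Q = [6 -6 -9; -6 20 30; -9 30 51]
step 0: y = z − H·x̄ = [-8]
step 0: S = H·P̄·Hᵀ + R = [147]
step 0: K = P̄·Hᵀ·S⁻¹ = [-1/49; 38/147; 25/49]
step 0: x' = x̄ + K·y = [-188/49, 578/147, 241/49]
step 0: P' = (I − K·H)·P̄ = [291/49 -256/49 -366/49; -256/49 1496/147 520/49; -366/49 520/49 624/49]
step 1: x̄ = F·x = [145/147, -6, -347/49]
step 1: P̄ = F·P·Fᵀ + Q = [395/147 -2 -92/49; -2 28 36; -92/49 36 2535/49]
step 1: y = z − H·x̄ = [1216/147]
step 1: S = H·P̄·Hᵀ + R = [22613/147]
step 1: K = P̄·Hᵀ·S⁻¹ = [550/22613; 7056/22613; 11679/22613]
step 1: x' = x̄ + K·y = [26855/22613, -77310/22613, -63527/22613]
step 1: P' = (I − K·H)·P̄ = [58705/22613 -71626/22613 -86154/22613; -71626/22613 294476/22613 253476/22613; -86154/22613 253476/22613 241992/22613]
step 2: x̄ = F·x = [13783/22613, 100199/22613, 136871/22613]
step 2: P̄ = F·P·Fᵀ + Q = [52129/22613 37496/22613 63508/22613; 37496/22613 704670/22613 966284/22613; 63508/22613 966284/22613 1446739/22613]
step 2: y = z − H·x̄ = [-305620/22613]
step 2: S = H·P̄·Hᵀ + R = [5005019/22613]
step 2: K = P̄·Hᵀ·S⁻¹ = [219790/5005019; 1564504/5005019; 2534665/5005019]
step 2: x' = x̄ + K·y = [80129/5005019, 1032777/5005019, -3962427/5005019]
step 2: P' = (I − K·H)·P̄ = [9401627/5005019 -6907272/5005019 -10579546/5005019; -6907272/5005019 47725378/5005019 38507772/5005019; -10579546/5005019 38507772/5005019 36104432/5005019]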